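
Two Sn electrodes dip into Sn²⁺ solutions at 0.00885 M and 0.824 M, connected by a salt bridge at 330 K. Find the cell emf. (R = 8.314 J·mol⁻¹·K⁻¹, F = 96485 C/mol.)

Both half-cells are Sn²⁺/Sn, so E°_cell = 0. The concentrated side is the cathode; the cell reaction moves Sn²⁺ from high to low concentration with n = 2.
Q = [Sn²⁺]_dilute/[Sn²⁺]_conc = 0.00885/0.824 = 0.0107.
E = 0 − (RT/nF) ln Q = −((8.314×330)/(2×96485))(-4.534) = 0.0645 V.

0.064 V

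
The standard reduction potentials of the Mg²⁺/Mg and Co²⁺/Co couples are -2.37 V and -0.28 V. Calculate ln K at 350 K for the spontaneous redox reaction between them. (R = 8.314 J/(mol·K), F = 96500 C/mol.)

ln K = 138.6

E°_cell = -0.28 − (-2.37) = 2.09 V, with n = 2 electrons transferred.
At equilibrium E = 0, so the Nernst equation gives ln K = nFE°/RT = (2)(96500)(2.09)/((8.314)(350)) = 138.62.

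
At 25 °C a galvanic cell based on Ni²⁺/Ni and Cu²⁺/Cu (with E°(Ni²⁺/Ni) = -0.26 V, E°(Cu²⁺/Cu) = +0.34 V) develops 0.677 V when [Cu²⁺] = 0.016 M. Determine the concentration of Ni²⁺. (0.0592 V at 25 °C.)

4 × 10^-5 M

From the Nernst equation, log Q = n(E° − E)/0.0592 = 2(0.60 − 0.677)/0.0592 = -2.601, so Q = 0.00250.
With Q = [Ni²⁺]/[Cu²⁺] and the known concentrations, [Ni²⁺] in the numerator gives [Ni²⁺] = 4 × 10^-5 M.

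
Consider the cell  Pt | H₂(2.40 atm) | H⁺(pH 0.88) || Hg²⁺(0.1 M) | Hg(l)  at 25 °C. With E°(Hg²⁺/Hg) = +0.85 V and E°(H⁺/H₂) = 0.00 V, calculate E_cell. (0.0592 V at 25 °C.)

The Hg²⁺/Hg couple is the cathode, so E°_cell = 0.85 V; n = 2.
[H⁺] = 10^(−0.88) = 0.13 M, and Q = [H⁺]^2 / ([Hg²⁺]·P(H₂)) = 0.0724.
E = E° − (0.0592/2) log Q = 0.85 − (0.0592/2)(-1.140) = 0.884 V.

0.88 V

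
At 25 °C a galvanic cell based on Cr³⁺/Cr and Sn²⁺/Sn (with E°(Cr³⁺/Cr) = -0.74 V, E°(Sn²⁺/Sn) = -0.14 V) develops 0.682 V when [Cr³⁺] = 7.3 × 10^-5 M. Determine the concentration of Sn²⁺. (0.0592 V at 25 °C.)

From the Nernst equation, log Q = n(E° − E)/0.0592 = 6(0.60 − 0.682)/0.0592 = -8.311, so Q = 4.89 × 10^-9.
With Q = [Cr³⁺]^2/[Sn²⁺]^3 and the known concentrations, [Sn²⁺]^3 in the denominator gives [Sn²⁺] = 1.0 M.

1.0 M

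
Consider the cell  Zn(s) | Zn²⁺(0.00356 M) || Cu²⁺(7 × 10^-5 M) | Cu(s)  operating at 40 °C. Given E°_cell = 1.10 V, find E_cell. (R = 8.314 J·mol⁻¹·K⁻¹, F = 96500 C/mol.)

1.05 V

Balancing electrons gives n = 2; the reaction quotient is Q = [Zn²⁺]/[Cu²⁺] = 50.9.
E = E° − (RT/nF) ln Q = 1.10 − (8.314×313)/(2×96500) × (3.929) = 1.100 − 0.053 = 1.047 V.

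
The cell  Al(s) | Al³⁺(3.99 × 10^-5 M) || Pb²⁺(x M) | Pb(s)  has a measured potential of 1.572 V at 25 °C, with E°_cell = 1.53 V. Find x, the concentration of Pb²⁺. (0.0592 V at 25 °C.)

0.031 M

From the Nernst equation, log Q = n(E° − E)/0.0592 = 6(1.53 − 1.572)/0.0592 = -4.257, so Q = 5.54 × 10^-5.
With Q = [Al³⁺]^2/[Pb²⁺]^3 and the known concentrations, [Pb²⁺]^3 in the denominator gives [Pb²⁺] = 0.031 M.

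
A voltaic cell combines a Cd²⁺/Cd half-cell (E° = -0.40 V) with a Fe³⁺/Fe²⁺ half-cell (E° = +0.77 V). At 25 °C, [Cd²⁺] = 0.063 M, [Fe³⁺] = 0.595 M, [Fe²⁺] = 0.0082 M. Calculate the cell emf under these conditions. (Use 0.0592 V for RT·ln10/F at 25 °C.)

1.32 V

The Fe³⁺/Fe²⁺ couple has the higher reduction potential and acts as the cathode, so E°_cell = +0.77 − (-0.40) = 1.17 V.
Balancing electrons gives n = 2; the reaction quotient is Q = [Cd²⁺]·[Fe²⁺]^2/[Fe³⁺]^2 = 1.2 × 10^-5.
At 25 °C, E = E° − (0.0592/n) log Q = 1.17 − (0.0592/2)(-4.922) = 1.170 + 0.146 = 1.316 V.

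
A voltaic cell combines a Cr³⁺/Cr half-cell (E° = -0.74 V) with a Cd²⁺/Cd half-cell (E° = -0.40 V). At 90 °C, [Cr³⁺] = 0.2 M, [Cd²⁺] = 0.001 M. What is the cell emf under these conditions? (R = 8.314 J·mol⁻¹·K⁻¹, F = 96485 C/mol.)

The Cd²⁺/Cd couple has the higher reduction potential and acts as the cathode, so E°_cell = -0.40 − (-0.74) = 0.34 V.
Balancing electrons gives n = 6; the reaction quotient is Q = [Cr³⁺]^2/[Cd²⁺]^3 = 4 × 10^7.
E = E° − (RT/nF) ln Q = 0.34 − (8.314×363)/(6×96485) × (17.504) = 0.340 − 0.091 = 0.249 V.

0.249 V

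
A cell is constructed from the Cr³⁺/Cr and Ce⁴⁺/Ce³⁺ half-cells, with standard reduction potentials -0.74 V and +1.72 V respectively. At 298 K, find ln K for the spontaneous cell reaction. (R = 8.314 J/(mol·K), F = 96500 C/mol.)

ln K = 287.4

E°_cell = +1.72 − (-0.74) = 2.46 V, with n = 3 electrons transferred.
At equilibrium E = 0, so the Nernst equation gives ln K = nFE°/RT = (3)(96500)(2.46)/((8.314)(298)) = 287.45.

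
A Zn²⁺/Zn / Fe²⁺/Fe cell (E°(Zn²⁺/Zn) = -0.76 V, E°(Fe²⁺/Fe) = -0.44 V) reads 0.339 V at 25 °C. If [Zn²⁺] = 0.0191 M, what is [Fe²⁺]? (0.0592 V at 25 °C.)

0.084 M

From the Nernst equation, log Q = n(E° − E)/0.0592 = 2(0.32 − 0.339)/0.0592 = -0.642, so Q = 0.228.
With Q = [Zn²⁺]/[Fe²⁺] and the known concentrations, [Fe²⁺] in the denominator gives [Fe²⁺] = 0.084 M.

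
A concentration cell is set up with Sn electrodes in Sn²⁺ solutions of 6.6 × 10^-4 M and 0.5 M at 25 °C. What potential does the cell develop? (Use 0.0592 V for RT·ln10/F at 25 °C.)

Both half-cells are Sn²⁺/Sn, so E°_cell = 0. The concentrated side is the cathode; the cell reaction moves Sn²⁺ from high to low concentration with n = 2.
Q = [Sn²⁺]_dilute/[Sn²⁺]_conc = 6.6 × 10^-4/0.5 = 0.00132.
E = 0 − (0.0592/2) log Q = −(0.0592/2)(-2.879) = 0.0852 V.

0.085 V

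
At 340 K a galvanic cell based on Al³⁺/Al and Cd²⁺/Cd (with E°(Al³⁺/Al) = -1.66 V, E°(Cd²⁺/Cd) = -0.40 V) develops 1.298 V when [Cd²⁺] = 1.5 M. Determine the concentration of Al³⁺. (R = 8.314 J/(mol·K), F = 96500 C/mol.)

0.037 M

From the Nernst equation, ln Q = nF(E° − E)/RT = 6×96500×(1.26 − 1.298)/(8.314×340) = -7.783, so Q = 4.17 × 10^-4.
With Q = [Al³⁺]^2/[Cd²⁺]^3 and the known concentrations, [Al³⁺]^2 in the numerator gives [Al³⁺] = 0.037 M.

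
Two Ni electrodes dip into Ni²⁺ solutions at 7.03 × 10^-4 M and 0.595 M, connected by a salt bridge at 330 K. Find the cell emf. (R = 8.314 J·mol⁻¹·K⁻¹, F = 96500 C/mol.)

Both half-cells are Ni²⁺/Ni, so E°_cell = 0. The concentrated side is the cathode; the cell reaction moves Ni²⁺ from high to low concentration with n = 2.
Q = [Ni²⁺]_dilute/[Ni²⁺]_conc = 7.03 × 10^-4/0.595 = 0.00118.
E = 0 − (RT/nF) ln Q = −((8.314×330)/(2×96500))(-6.741) = 0.0958 V.

0.096 V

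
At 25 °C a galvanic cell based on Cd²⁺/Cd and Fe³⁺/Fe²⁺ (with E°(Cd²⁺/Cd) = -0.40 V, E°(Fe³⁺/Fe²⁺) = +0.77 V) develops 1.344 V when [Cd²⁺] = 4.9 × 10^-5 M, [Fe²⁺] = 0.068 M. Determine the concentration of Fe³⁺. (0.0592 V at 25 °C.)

From the Nernst equation, log Q = n(E° − E)/0.0592 = 2(1.17 − 1.344)/0.0592 = -5.878, so Q = 1.32 × 10^-6.
With Q = [Cd²⁺]·[Fe²⁺]^2/[Fe³⁺]^2 and the known concentrations, [Fe³⁺]^2 in the denominator gives [Fe³⁺] = 0.41 M.

0.41 M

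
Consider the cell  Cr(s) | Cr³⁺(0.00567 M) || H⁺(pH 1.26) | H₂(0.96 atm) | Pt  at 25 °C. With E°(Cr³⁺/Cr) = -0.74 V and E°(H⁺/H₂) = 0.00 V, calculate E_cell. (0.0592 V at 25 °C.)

0.71 V

The hydrogen couple is the cathode, so E°_cell = 0.74 V; n = 6.
[H⁺] = 10^(−1.26) = 0.055 M, and Q = [Cr³⁺]^2·P(H₂)^3 / [H⁺]^6 = 1030.
E = E° − (0.0592/6) log Q = 0.74 − (0.0592/6)(3.014) = 0.710 V.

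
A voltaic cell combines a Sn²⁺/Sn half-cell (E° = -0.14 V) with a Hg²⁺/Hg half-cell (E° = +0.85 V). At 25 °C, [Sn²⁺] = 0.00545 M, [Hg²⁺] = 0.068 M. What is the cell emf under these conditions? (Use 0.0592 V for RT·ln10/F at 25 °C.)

The Hg²⁺/Hg couple has the higher reduction potential and acts as the cathode, so E°_cell = +0.85 − (-0.14) = 0.99 V.
Balancing electrons gives n = 2; the reaction quotient is Q = [Sn²⁺]/[Hg²⁺] = 0.0801.
At 25 °C, E = E° − (0.0592/n) log Q = 0.99 − (0.0592/2)(-1.096) = 0.990 + 0.032 = 1.022 V.

1.02 V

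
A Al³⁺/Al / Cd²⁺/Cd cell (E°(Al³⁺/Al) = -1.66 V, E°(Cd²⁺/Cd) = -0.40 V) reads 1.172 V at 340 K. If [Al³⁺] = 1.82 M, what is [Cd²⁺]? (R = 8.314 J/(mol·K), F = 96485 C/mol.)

From the Nernst equation, ln Q = nF(E° − E)/RT = 6×96485×(1.26 − 1.172)/(8.314×340) = 18.022, so Q = 6.71 × 10^7.
With Q = [Al³⁺]^2/[Cd²⁺]^3 and the known concentrations, [Cd²⁺]^3 in the denominator gives [Cd²⁺] = 0.0037 M.

0.0037 M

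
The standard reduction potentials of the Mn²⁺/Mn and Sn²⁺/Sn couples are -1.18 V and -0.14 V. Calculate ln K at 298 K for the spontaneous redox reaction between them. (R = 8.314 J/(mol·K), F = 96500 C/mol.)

ln K = 81.0

E°_cell = -0.14 − (-1.18) = 1.04 V, with n = 2 electrons transferred.
At equilibrium E = 0, so the Nernst equation gives ln K = nFE°/RT = (2)(96500)(1.04)/((8.314)(298)) = 81.01.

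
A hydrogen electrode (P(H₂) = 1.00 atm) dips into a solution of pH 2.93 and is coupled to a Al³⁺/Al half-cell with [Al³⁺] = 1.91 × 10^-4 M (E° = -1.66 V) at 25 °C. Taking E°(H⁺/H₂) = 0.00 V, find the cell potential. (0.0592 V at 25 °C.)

1.56 V

The hydrogen couple is the cathode, so E°_cell = 1.66 V; n = 6.
[H⁺] = 10^(−2.93) = 0.0012 M, and Q = [Al³⁺]^2·P(H₂)^3 / [H⁺]^6 = 1.39 × 10^10.
E = E° − (0.0592/6) log Q = 1.66 − (0.0592/6)(10.142) = 1.560 V.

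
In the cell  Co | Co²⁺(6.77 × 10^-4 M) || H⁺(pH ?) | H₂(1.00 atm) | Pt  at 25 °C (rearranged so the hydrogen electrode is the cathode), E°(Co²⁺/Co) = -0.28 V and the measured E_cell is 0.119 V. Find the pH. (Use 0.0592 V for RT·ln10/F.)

pH = 4.30

E°_cell = 0.28 V and n = 2.
log Q = n(E° − E)/0.0592 = 2×(0.28 − 0.119)/0.0592 = 5.439.
With Q = [Co²⁺]·P(H₂) / [H⁺]^2, solving for [H⁺] gives log[H⁺] = -4.304, so pH = 4.30.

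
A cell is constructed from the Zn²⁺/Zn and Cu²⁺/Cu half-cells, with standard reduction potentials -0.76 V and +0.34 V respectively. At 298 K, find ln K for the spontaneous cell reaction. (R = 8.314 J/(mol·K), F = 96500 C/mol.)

ln K = 85.7

E°_cell = +0.34 − (-0.76) = 1.10 V, with n = 2 electrons transferred.
At equilibrium E = 0, so the Nernst equation gives ln K = nFE°/RT = (2)(96500)(1.10)/((8.314)(298)) = 85.69.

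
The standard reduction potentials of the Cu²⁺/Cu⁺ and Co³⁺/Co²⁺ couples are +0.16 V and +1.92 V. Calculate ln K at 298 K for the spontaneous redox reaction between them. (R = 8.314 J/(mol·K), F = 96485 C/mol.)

E°_cell = +1.92 − (+0.16) = 1.76 V, with n = 1 electron transferred.
At equilibrium E = 0, so the Nernst equation gives ln K = nFE°/RT = (1)(96485)(1.76)/((8.314)(298)) = 68.54.

ln K = 68.5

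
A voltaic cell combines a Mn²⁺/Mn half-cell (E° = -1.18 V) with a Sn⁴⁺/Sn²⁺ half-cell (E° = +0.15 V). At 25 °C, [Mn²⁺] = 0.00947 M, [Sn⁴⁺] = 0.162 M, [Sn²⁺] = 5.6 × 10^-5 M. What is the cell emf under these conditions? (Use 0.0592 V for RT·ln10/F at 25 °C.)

The Sn⁴⁺/Sn²⁺ couple has the higher reduction potential and acts as the cathode, so E°_cell = +0.15 − (-1.18) = 1.33 V.
Balancing electrons gives n = 2; the reaction quotient is Q = [Mn²⁺]·[Sn²⁺]/[Sn⁴⁺] = 3.27 × 10^-6.
At 25 °C, E = E° − (0.0592/n) log Q = 1.33 − (0.0592/2)(-5.485) = 1.330 + 0.162 = 1.492 V.

1.49 V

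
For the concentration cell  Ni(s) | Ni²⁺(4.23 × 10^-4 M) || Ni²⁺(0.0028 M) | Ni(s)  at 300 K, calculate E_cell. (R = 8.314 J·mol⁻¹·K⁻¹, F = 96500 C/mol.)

0.024 V

Both half-cells are Ni²⁺/Ni, so E°_cell = 0. The concentrated side is the cathode; the cell reaction moves Ni²⁺ from high to low concentration with n = 2.
Q = [Ni²⁺]_dilute/[Ni²⁺]_conc = 4.23 × 10^-4/0.0028 = 0.151.
E = 0 − (RT/nF) ln Q = −((8.314×300)/(2×96500))(-1.890) = 0.0244 V.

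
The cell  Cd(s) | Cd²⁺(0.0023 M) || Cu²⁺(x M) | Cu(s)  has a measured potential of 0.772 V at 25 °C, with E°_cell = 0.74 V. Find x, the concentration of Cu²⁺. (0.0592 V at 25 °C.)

0.028 M

From the Nernst equation, log Q = n(E° − E)/0.0592 = 2(0.74 − 0.772)/0.0592 = -1.081, so Q = 0.0830.
With Q = [Cd²⁺]/[Cu²⁺] and the known concentrations, [Cu²⁺] in the denominator gives [Cu²⁺] = 0.028 M.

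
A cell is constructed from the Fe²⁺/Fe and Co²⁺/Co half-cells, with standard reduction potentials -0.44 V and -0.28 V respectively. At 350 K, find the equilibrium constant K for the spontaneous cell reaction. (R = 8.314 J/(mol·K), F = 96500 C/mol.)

E°_cell = -0.28 − (-0.44) = 0.16 V, with n = 2 electrons transferred.
At equilibrium E = 0, so the Nernst equation gives ln K = nFE°/RT = (2)(96500)(0.16)/((8.314)(350)) = 10.61.
K = e^10.61 = 4.1 × 10^4.

4.1 × 10^4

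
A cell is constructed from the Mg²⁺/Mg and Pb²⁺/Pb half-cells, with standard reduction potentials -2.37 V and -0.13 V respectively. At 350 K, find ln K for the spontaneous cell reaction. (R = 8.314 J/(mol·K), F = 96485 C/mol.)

ln K = 148.5

E°_cell = -0.13 − (-2.37) = 2.24 V, with n = 2 electrons transferred.
At equilibrium E = 0, so the Nernst equation gives ln K = nFE°/RT = (2)(96485)(2.24)/((8.314)(350)) = 148.55.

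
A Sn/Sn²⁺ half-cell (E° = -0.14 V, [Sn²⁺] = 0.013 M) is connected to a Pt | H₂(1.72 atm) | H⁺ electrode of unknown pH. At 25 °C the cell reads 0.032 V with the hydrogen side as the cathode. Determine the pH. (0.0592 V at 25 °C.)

pH = 2.65

E°_cell = 0.14 V and n = 2.
log Q = n(E° − E)/0.0592 = 2×(0.14 − 0.032)/0.0592 = 3.649.
With Q = [Sn²⁺]·P(H₂) / [H⁺]^2, solving for [H⁺] gives log[H⁺] = -2.650, so pH = 2.65.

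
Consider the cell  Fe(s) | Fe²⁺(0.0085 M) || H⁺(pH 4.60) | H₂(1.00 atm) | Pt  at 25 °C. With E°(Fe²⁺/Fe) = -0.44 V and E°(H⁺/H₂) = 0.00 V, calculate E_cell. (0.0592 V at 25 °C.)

The hydrogen couple is the cathode, so E°_cell = 0.44 V; n = 2.
[H⁺] = 10^(−4.60) = 2.5 × 10^-5 M, and Q = [Fe²⁺]·P(H₂) / [H⁺]^2 = 1.35 × 10^7.
E = E° − (0.0592/2) log Q = 0.44 − (0.0592/2)(7.129) = 0.229 V.

0.23 V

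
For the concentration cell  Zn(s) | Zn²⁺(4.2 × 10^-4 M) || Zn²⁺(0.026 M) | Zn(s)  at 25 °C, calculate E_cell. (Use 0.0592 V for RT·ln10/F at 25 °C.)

Both half-cells are Zn²⁺/Zn, so E°_cell = 0. The concentrated side is the cathode; the cell reaction moves Zn²⁺ from high to low concentration with n = 2.
Q = [Zn²⁺]_dilute/[Zn²⁺]_conc = 4.2 × 10^-4/0.026 = 0.0162.
E = 0 − (0.0592/2) log Q = −(0.0592/2)(-1.792) = 0.0530 V.

0.053 V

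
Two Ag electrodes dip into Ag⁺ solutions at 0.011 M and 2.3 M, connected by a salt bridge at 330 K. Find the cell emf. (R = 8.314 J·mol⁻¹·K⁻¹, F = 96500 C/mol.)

Both half-cells are Ag⁺/Ag, so E°_cell = 0. The concentrated side is the cathode; the cell reaction moves Ag⁺ from high to low concentration with n = 1.
Q = [Ag⁺]_dilute/[Ag⁺]_conc = 0.011/2.3 = 0.00478.
E = 0 − (RT/nF) ln Q = −((8.314×330)/(1×96500))(-5.343) = 0.1519 V.

0.15 V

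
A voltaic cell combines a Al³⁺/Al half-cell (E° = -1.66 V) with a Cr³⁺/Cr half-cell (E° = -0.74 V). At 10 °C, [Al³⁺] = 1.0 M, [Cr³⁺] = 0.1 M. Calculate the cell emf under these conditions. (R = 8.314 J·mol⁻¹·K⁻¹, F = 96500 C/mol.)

The Cr³⁺/Cr couple has the higher reduction potential and acts as the cathode, so E°_cell = -0.74 − (-1.66) = 0.92 V.
Balancing electrons gives n = 3; the reaction quotient is Q = [Al³⁺]/[Cr³⁺] = 10.0.
E = E° − (RT/nF) ln Q = 0.92 − (8.314×283)/(3×96500) × (2.303) = 0.920 − 0.019 = 0.901 V.

0.901 V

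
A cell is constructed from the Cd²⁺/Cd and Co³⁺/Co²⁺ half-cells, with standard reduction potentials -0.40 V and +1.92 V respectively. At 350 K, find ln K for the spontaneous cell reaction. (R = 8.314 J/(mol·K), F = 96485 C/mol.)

E°_cell = +1.92 − (-0.40) = 2.32 V, with n = 2 electrons transferred.
At equilibrium E = 0, so the Nernst equation gives ln K = nFE°/RT = (2)(96485)(2.32)/((8.314)(350)) = 153.85.

ln K = 153.9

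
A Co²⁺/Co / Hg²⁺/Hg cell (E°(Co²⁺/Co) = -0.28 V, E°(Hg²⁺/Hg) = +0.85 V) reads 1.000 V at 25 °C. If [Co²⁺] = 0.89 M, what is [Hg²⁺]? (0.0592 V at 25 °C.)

3.6 × 10^-5 M

From the Nernst equation, log Q = n(E° − E)/0.0592 = 2(1.13 − 1.000)/0.0592 = 4.392, so Q = 2.47 × 10^4.
With Q = [Co²⁺]/[Hg²⁺] and the known concentrations, [Hg²⁺] in the denominator gives [Hg²⁺] = 3.6 × 10^-5 M.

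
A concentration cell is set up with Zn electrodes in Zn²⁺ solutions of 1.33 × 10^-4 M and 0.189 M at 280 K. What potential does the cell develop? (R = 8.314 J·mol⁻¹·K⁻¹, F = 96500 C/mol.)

0.088 V

Both half-cells are Zn²⁺/Zn, so E°_cell = 0. The concentrated side is the cathode; the cell reaction moves Zn²⁺ from high to low concentration with n = 2.
Q = [Zn²⁺]_dilute/[Zn²⁺]_conc = 1.33 × 10^-4/0.189 = 7.04 × 10^-4.
E = 0 − (RT/nF) ln Q = −((8.314×280)/(2×96500))(-7.259) = 0.0876 V.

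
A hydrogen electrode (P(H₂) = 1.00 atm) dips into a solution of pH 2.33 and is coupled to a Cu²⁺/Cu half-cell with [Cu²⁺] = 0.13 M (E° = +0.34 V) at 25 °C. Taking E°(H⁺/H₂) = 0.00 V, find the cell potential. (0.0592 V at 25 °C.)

The Cu²⁺/Cu couple is the cathode, so E°_cell = 0.34 V; n = 2.
[H⁺] = 10^(−2.33) = 0.0047 M, and Q = [H⁺]^2 / ([Cu²⁺]·P(H₂)) = 1.68 × 10^-4.
E = E° − (0.0592/2) log Q = 0.34 − (0.0592/2)(-3.774) = 0.452 V.

0.45 V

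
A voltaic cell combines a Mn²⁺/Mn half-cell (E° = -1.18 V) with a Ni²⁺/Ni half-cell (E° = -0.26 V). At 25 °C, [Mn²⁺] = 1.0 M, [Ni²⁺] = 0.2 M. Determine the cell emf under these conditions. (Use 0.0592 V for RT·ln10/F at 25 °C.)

The Ni²⁺/Ni couple has the higher reduction potential and acts as the cathode, so E°_cell = -0.26 − (-1.18) = 0.92 V.
Balancing electrons gives n = 2; the reaction quotient is Q = [Mn²⁺]/[Ni²⁺] = 5.00.
At 25 °C, E = E° − (0.0592/n) log Q = 0.92 − (0.0592/2)(0.699) = 0.920 − 0.021 = 0.899 V.

0.899 V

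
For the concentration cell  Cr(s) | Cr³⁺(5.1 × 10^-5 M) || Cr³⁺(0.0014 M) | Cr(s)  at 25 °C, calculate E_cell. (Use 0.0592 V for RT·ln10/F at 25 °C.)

0.028 V

Both half-cells are Cr³⁺/Cr, so E°_cell = 0. The concentrated side is the cathode; the cell reaction moves Cr³⁺ from high to low concentration with n = 3.
Q = [Cr³⁺]_dilute/[Cr³⁺]_conc = 5.1 × 10^-5/0.0014 = 0.0364.
E = 0 − (0.0592/3) log Q = −(0.0592/3)(-1.439) = 0.0284 V.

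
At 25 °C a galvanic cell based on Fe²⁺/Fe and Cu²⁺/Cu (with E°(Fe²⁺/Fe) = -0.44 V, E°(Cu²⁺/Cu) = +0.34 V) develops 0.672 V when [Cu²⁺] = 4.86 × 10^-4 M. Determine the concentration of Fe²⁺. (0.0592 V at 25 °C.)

From the Nernst equation, log Q = n(E° − E)/0.0592 = 2(0.78 − 0.672)/0.0592 = 3.649, so Q = 4450.
With Q = [Fe²⁺]/[Cu²⁺] and the known concentrations, [Fe²⁺] in the numerator gives [Fe²⁺] = 2.2 M.

2.2 M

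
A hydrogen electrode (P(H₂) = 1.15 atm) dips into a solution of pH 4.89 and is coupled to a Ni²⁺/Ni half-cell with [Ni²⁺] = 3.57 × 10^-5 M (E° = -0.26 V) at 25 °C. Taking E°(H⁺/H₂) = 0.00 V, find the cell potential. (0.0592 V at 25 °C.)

The hydrogen couple is the cathode, so E°_cell = 0.26 V; n = 2.
[H⁺] = 10^(−4.89) = 1.3 × 10^-5 M, and Q = [Ni²⁺]·P(H₂) / [H⁺]^2 = 2.47 × 10^5.
E = E° − (0.0592/2) log Q = 0.26 − (0.0592/2)(5.393) = 0.100 V.

0.10 V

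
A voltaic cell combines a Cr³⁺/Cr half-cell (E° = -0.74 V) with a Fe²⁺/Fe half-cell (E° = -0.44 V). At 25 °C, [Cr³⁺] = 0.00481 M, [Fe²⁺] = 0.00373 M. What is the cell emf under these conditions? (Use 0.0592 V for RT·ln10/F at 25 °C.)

The Fe²⁺/Fe couple has the higher reduction potential and acts as the cathode, so E°_cell = -0.44 − (-0.74) = 0.30 V.
Balancing electrons gives n = 6; the reaction quotient is Q = [Cr³⁺]^2/[Fe²⁺]^3 = 446.
At 25 °C, E = E° − (0.0592/n) log Q = 0.30 − (0.0592/6)(2.649) = 0.300 − 0.026 = 0.274 V.

0.274 V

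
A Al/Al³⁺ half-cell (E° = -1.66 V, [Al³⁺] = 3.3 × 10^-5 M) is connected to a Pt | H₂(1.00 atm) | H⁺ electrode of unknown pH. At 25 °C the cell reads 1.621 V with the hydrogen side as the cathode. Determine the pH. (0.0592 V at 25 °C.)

E°_cell = 1.66 V and n = 6.
log Q = n(E° − E)/0.0592 = 6×(1.66 − 1.621)/0.0592 = 3.953.
With Q = [Al³⁺]^2·P(H₂)^3 / [H⁺]^6, solving for [H⁺] gives log[H⁺] = -2.153, so pH = 2.15.

pH = 2.15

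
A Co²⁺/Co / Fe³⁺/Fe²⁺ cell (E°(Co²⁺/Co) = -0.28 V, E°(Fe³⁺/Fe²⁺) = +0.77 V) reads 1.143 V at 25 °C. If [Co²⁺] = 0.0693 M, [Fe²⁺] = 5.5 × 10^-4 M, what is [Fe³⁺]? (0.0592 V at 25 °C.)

From the Nernst equation, log Q = n(E° − E)/0.0592 = 2(1.05 − 1.143)/0.0592 = -3.142, so Q = 7.21 × 10^-4.
With Q = [Co²⁺]·[Fe²⁺]^2/[Fe³⁺]^2 and the known concentrations, [Fe³⁺]^2 in the denominator gives [Fe³⁺] = 0.0054 M.

0.0054 M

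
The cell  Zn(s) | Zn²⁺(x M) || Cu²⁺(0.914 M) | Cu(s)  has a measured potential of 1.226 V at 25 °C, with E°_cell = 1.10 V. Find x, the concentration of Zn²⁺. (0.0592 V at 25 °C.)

From the Nernst equation, log Q = n(E° − E)/0.0592 = 2(1.10 − 1.226)/0.0592 = -4.257, so Q = 5.54 × 10^-5.
With Q = [Zn²⁺]/[Cu²⁺] and the known concentrations, [Zn²⁺] in the numerator gives [Zn²⁺] = 5.1 × 10^-5 M.

5.1 × 10^-5 M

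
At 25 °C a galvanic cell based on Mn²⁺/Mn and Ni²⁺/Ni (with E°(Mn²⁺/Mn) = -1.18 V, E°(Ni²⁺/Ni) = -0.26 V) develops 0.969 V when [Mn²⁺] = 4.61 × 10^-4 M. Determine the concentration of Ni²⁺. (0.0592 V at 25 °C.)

0.021 M

From the Nernst equation, log Q = n(E° − E)/0.0592 = 2(0.92 − 0.969)/0.0592 = -1.655, so Q = 0.0221.
With Q = [Mn²⁺]/[Ni²⁺] and the known concentrations, [Ni²⁺] in the denominator gives [Ni²⁺] = 0.021 M.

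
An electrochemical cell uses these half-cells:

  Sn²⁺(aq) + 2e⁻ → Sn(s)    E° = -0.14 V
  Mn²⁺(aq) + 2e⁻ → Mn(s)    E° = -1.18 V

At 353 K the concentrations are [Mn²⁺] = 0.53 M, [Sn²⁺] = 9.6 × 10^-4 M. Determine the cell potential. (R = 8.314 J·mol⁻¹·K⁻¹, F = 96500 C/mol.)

The Sn²⁺/Sn couple has the higher reduction potential and acts as the cathode, so E°_cell = -0.14 − (-1.18) = 1.04 V.
Balancing electrons gives n = 2; the reaction quotient is Q = [Mn²⁺]/[Sn²⁺] = 552.
E = E° − (RT/nF) ln Q = 1.04 − (8.314×353)/(2×96500) × (6.314) = 1.040 − 0.096 = 0.944 V.

0.944 V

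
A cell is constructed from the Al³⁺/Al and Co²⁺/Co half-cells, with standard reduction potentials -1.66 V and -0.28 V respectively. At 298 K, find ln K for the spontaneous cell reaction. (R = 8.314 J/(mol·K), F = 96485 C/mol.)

E°_cell = -0.28 − (-1.66) = 1.38 V, with n = 6 electrons transferred.
At equilibrium E = 0, so the Nernst equation gives ln K = nFE°/RT = (6)(96485)(1.38)/((8.314)(298)) = 322.45.

ln K = 322.5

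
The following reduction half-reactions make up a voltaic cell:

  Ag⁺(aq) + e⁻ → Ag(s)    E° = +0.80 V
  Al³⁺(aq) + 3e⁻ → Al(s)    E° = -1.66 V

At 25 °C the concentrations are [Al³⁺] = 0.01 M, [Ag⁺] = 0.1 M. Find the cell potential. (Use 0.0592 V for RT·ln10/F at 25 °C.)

2.44 V

The Ag⁺/Ag couple has the higher reduction potential and acts as the cathode, so E°_cell = +0.80 − (-1.66) = 2.46 V.
Balancing electrons gives n = 3; the reaction quotient is Q = [Al³⁺]/[Ag⁺]^3 = 10.0.
At 25 °C, E = E° − (0.0592/n) log Q = 2.46 − (0.0592/3)(1.000) = 2.460 − 0.020 = 2.440 V.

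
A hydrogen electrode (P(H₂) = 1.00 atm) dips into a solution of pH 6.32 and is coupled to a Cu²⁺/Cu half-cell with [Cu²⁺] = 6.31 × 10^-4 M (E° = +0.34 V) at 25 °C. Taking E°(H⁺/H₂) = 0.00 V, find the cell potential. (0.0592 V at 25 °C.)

0.62 V

The Cu²⁺/Cu couple is the cathode, so E°_cell = 0.34 V; n = 2.
[H⁺] = 10^(−6.32) = 4.8 × 10^-7 M, and Q = [H⁺]^2 / ([Cu²⁺]·P(H₂)) = 3.63 × 10^-10.
E = E° − (0.0592/2) log Q = 0.34 − (0.0592/2)(-9.440) = 0.619 V.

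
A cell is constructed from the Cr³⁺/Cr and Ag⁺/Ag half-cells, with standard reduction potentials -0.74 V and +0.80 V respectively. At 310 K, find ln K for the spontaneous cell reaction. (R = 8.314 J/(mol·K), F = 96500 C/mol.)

E°_cell = +0.80 − (-0.74) = 1.54 V, with n = 3 electrons transferred.
At equilibrium E = 0, so the Nernst equation gives ln K = nFE°/RT = (3)(96500)(1.54)/((8.314)(310)) = 172.98.

ln K = 173.0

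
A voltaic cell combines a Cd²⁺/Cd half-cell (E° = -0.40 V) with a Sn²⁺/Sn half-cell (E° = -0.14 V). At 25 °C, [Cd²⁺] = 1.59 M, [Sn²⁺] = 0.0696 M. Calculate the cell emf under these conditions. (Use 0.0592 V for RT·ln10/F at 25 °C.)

The Sn²⁺/Sn couple has the higher reduction potential and acts as the cathode, so E°_cell = -0.14 − (-0.40) = 0.26 V.
Balancing electrons gives n = 2; the reaction quotient is Q = [Cd²⁺]/[Sn²⁺] = 22.8.
At 25 °C, E = E° − (0.0592/n) log Q = 0.26 − (0.0592/2)(1.359) = 0.260 − 0.040 = 0.220 V.

0.220 V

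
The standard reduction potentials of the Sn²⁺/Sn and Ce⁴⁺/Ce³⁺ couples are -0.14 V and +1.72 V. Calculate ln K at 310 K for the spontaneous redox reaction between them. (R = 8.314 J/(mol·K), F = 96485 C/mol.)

E°_cell = +1.72 − (-0.14) = 1.86 V, with n = 2 electrons transferred.
At equilibrium E = 0, so the Nernst equation gives ln K = nFE°/RT = (2)(96485)(1.86)/((8.314)(310)) = 139.26.

ln K = 139.3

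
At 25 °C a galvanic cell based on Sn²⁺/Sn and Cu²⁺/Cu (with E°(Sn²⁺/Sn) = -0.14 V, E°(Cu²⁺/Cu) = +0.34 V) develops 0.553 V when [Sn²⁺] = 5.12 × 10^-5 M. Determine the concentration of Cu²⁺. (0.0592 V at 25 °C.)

From the Nernst equation, log Q = n(E° − E)/0.0592 = 2(0.48 − 0.553)/0.0592 = -2.466, so Q = 0.00342.
With Q = [Sn²⁺]/[Cu²⁺] and the known concentrations, [Cu²⁺] in the denominator gives [Cu²⁺] = 0.015 M.

0.015 M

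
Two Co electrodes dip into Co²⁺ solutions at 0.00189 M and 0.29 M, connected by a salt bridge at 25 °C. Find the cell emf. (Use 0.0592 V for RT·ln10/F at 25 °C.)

Both half-cells are Co²⁺/Co, so E°_cell = 0. The concentrated side is the cathode; the cell reaction moves Co²⁺ from high to low concentration with n = 2.
Q = [Co²⁺]_dilute/[Co²⁺]_conc = 0.00189/0.29 = 0.00652.
E = 0 − (0.0592/2) log Q = −(0.0592/2)(-2.186) = 0.0647 V.

0.065 V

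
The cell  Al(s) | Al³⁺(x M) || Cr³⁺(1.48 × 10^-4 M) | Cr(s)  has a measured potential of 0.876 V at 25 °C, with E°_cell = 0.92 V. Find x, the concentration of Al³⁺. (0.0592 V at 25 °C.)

0.025 M

From the Nernst equation, log Q = n(E° − E)/0.0592 = 3(0.92 − 0.876)/0.0592 = 2.230, so Q = 170.
With Q = [Al³⁺]/[Cr³⁺] and the known concentrations, [Al³⁺] in the numerator gives [Al³⁺] = 0.025 M.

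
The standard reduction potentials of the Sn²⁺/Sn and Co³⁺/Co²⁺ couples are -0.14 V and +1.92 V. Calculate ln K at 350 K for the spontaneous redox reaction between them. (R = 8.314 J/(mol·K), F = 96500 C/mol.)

ln K = 136.6

E°_cell = +1.92 − (-0.14) = 2.06 V, with n = 2 electrons transferred.
At equilibrium E = 0, so the Nernst equation gives ln K = nFE°/RT = (2)(96500)(2.06)/((8.314)(350)) = 136.63.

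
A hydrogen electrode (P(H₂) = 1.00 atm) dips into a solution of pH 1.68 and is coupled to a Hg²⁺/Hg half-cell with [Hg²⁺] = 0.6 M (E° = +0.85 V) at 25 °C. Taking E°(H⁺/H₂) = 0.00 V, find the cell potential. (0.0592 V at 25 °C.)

The Hg²⁺/Hg couple is the cathode, so E°_cell = 0.85 V; n = 2.
[H⁺] = 10^(−1.68) = 0.021 M, and Q = [H⁺]^2 / ([Hg²⁺]·P(H₂)) = 7.28 × 10^-4.
E = E° − (0.0592/2) log Q = 0.85 − (0.0592/2)(-3.138) = 0.943 V.

0.94 V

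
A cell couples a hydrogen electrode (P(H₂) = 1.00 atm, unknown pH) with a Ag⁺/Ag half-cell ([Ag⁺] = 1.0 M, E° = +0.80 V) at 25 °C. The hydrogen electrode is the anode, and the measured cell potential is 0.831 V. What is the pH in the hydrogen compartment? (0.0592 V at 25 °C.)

pH = 0.52

E°_cell = 0.80 V and n = 2.
log Q = n(E° − E)/0.0592 = 2×(0.80 − 0.831)/0.0592 = -1.047.
With Q = [H⁺]^2 / ([Ag⁺]^2·P(H₂)), solving for [H⁺] gives log[H⁺] = -0.524, so pH = 0.52.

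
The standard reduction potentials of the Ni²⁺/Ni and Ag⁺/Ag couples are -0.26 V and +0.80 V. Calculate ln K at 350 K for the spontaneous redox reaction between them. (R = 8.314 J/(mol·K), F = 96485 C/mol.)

E°_cell = +0.80 − (-0.26) = 1.06 V, with n = 2 electrons transferred.
At equilibrium E = 0, so the Nernst equation gives ln K = nFE°/RT = (2)(96485)(1.06)/((8.314)(350)) = 70.29.

ln K = 70.3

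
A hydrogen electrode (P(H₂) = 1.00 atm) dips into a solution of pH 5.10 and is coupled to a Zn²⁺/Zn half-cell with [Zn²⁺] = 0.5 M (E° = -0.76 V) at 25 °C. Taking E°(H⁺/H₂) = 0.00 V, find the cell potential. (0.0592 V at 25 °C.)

0.47 V

The hydrogen couple is the cathode, so E°_cell = 0.76 V; n = 2.
[H⁺] = 10^(−5.10) = 7.9 × 10^-6 M, and Q = [Zn²⁺]·P(H₂) / [H⁺]^2 = 7.92 × 10^9.
E = E° − (0.0592/2) log Q = 0.76 − (0.0592/2)(9.899) = 0.467 V.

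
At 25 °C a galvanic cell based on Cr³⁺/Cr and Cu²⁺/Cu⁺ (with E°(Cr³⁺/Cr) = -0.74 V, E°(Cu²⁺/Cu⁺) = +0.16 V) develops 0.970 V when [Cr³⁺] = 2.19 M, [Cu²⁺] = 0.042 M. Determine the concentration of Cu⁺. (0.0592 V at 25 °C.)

0.0021 M

From the Nernst equation, log Q = n(E° − E)/0.0592 = 3(0.90 − 0.970)/0.0592 = -3.547, so Q = 2.84 × 10^-4.
With Q = [Cr³⁺]·[Cu⁺]^3/[Cu²⁺]^3 and the known concentrations, [Cu⁺]^3 in the numerator gives [Cu⁺] = 0.0021 M.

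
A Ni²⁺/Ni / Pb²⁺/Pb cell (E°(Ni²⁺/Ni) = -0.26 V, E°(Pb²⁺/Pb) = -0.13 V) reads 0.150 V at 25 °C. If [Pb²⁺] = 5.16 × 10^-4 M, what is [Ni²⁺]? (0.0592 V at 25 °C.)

1.1 × 10^-4 M

From the Nernst equation, log Q = n(E° − E)/0.0592 = 2(0.13 − 0.150)/0.0592 = -0.676, so Q = 0.211.
With Q = [Ni²⁺]/[Pb²⁺] and the known concentrations, [Ni²⁺] in the numerator gives [Ni²⁺] = 1.1 × 10^-4 M.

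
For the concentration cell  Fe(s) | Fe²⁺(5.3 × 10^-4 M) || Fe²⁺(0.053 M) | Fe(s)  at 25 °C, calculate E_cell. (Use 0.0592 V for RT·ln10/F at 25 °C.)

0.059 V

Both half-cells are Fe²⁺/Fe, so E°_cell = 0. The concentrated side is the cathode; the cell reaction moves Fe²⁺ from high to low concentration with n = 2.
Q = [Fe²⁺]_dilute/[Fe²⁺]_conc = 5.3 × 10^-4/0.053 = 0.0100.
E = 0 − (0.0592/2) log Q = −(0.0592/2)(-2.000) = 0.0592 V.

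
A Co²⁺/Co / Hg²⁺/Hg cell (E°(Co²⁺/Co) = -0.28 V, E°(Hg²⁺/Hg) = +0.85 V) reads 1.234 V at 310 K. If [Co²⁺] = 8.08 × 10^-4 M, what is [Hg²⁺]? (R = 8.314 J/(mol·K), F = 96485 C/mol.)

1.9 M

From the Nernst equation, ln Q = nF(E° − E)/RT = 2×96485×(1.13 − 1.234)/(8.314×310) = -7.787, so Q = 4.15 × 10^-4.
With Q = [Co²⁺]/[Hg²⁺] and the known concentrations, [Hg²⁺] in the denominator gives [Hg²⁺] = 1.9 M.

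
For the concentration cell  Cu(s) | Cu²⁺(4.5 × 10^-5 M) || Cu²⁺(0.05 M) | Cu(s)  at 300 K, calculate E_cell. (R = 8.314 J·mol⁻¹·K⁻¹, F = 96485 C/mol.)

0.091 V

Both half-cells are Cu²⁺/Cu, so E°_cell = 0. The concentrated side is the cathode; the cell reaction moves Cu²⁺ from high to low concentration with n = 2.
Q = [Cu²⁺]_dilute/[Cu²⁺]_conc = 4.5 × 10^-5/0.05 = 9 × 10^-4.
E = 0 − (RT/nF) ln Q = −((8.314×300)/(2×96485))(-7.013) = 0.0906 V.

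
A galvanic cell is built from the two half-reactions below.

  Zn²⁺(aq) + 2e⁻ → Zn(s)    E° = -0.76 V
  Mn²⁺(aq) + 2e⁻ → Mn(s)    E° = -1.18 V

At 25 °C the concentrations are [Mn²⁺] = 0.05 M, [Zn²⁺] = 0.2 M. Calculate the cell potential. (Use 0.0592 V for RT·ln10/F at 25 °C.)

The Zn²⁺/Zn couple has the higher reduction potential and acts as the cathode, so E°_cell = -0.76 − (-1.18) = 0.42 V.
Balancing electrons gives n = 2; the reaction quotient is Q = [Mn²⁺]/[Zn²⁺] = 0.250.
At 25 °C, E = E° − (0.0592/n) log Q = 0.42 − (0.0592/2)(-0.602) = 0.420 + 0.018 = 0.438 V.

0.438 V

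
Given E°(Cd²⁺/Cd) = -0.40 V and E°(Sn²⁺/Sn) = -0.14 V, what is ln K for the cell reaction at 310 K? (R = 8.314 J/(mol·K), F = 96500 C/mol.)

ln K = 19.5

E°_cell = -0.14 − (-0.40) = 0.26 V, with n = 2 electrons transferred.
At equilibrium E = 0, so the Nernst equation gives ln K = nFE°/RT = (2)(96500)(0.26)/((8.314)(310)) = 19.47.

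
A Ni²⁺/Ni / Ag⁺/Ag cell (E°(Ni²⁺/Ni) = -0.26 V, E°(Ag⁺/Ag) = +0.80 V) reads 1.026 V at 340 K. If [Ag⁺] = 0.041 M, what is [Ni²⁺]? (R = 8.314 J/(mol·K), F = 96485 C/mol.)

0.017 M

From the Nernst equation, ln Q = nF(E° − E)/RT = 2×96485×(1.06 − 1.026)/(8.314×340) = 2.321, so Q = 10.2.
With Q = [Ni²⁺]/[Ag⁺]^2 and the known concentrations, [Ni²⁺] in the numerator gives [Ni²⁺] = 0.017 M.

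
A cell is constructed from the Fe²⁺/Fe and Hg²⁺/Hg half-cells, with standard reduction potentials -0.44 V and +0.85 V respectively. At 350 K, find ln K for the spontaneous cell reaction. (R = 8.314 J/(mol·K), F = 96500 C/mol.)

E°_cell = +0.85 − (-0.44) = 1.29 V, with n = 2 electrons transferred.
At equilibrium E = 0, so the Nernst equation gives ln K = nFE°/RT = (2)(96500)(1.29)/((8.314)(350)) = 85.56.

ln K = 85.6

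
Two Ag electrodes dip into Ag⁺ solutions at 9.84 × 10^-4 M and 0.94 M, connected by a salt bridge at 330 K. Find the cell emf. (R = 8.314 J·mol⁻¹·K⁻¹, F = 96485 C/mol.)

0.20 V

Both half-cells are Ag⁺/Ag, so E°_cell = 0. The concentrated side is the cathode; the cell reaction moves Ag⁺ from high to low concentration with n = 1.
Q = [Ag⁺]_dilute/[Ag⁺]_conc = 9.84 × 10^-4/0.94 = 0.00105.
E = 0 − (RT/nF) ln Q = −((8.314×330)/(1×96485))(-6.862) = 0.1951 V.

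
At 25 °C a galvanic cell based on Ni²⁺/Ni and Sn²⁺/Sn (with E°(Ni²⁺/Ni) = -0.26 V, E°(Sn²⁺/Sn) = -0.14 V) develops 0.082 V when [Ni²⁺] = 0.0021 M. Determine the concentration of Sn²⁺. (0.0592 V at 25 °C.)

1.1 × 10^-4 M

From the Nernst equation, log Q = n(E° − E)/0.0592 = 2(0.12 − 0.082)/0.0592 = 1.284, so Q = 19.2.
With Q = [Ni²⁺]/[Sn²⁺] and the known concentrations, [Sn²⁺] in the denominator gives [Sn²⁺] = 1.1 × 10^-4 M.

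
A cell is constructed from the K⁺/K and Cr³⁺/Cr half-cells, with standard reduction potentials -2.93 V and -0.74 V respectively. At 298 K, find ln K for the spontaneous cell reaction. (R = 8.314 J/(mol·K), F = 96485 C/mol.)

ln K = 255.9

E°_cell = -0.74 − (-2.93) = 2.19 V, with n = 3 electrons transferred.
At equilibrium E = 0, so the Nernst equation gives ln K = nFE°/RT = (3)(96485)(2.19)/((8.314)(298)) = 255.86.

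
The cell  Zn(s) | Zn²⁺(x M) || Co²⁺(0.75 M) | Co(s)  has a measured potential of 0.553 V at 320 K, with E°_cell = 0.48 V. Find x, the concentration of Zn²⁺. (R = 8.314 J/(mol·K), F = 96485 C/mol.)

0.0038 M

From the Nernst equation, ln Q = nF(E° − E)/RT = 2×96485×(0.48 − 0.553)/(8.314×320) = -5.295, so Q = 0.00502.
With Q = [Zn²⁺]/[Co²⁺] and the known concentrations, [Zn²⁺] in the numerator gives [Zn²⁺] = 0.0038 M.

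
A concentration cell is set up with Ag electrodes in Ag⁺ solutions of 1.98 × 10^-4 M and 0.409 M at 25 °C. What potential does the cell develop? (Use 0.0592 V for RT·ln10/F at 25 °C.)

0.20 V

Both half-cells are Ag⁺/Ag, so E°_cell = 0. The concentrated side is the cathode; the cell reaction moves Ag⁺ from high to low concentration with n = 1.
Q = [Ag⁺]_dilute/[Ag⁺]_conc = 1.98 × 10^-4/0.409 = 4.84 × 10^-4.
E = 0 − (0.0592/1) log Q = −(0.0592/1)(-3.315) = 0.1962 V.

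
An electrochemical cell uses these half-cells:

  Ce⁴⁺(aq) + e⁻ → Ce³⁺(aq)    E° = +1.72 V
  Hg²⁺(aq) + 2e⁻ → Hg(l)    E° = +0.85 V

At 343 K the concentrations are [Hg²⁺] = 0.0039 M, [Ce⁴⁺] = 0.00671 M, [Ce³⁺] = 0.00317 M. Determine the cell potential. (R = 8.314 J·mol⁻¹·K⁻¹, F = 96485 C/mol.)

The Ce⁴⁺/Ce³⁺ couple has the higher reduction potential and acts as the cathode, so E°_cell = +1.72 − (+0.85) = 0.87 V.
Balancing electrons gives n = 2; the reaction quotient is Q = [Hg²⁺]·[Ce³⁺]^2/[Ce⁴⁺]^2 = 8.7 × 10^-4.
E = E° − (RT/nF) ln Q = 0.87 − (8.314×343)/(2×96485) × (-7.047) = 0.870 + 0.104 = 0.974 V.

0.974 V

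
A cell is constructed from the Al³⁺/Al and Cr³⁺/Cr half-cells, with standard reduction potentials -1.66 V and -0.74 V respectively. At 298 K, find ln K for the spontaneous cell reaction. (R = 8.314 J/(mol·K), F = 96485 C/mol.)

E°_cell = -0.74 − (-1.66) = 0.92 V, with n = 3 electrons transferred.
At equilibrium E = 0, so the Nernst equation gives ln K = nFE°/RT = (3)(96485)(0.92)/((8.314)(298)) = 107.48.

ln K = 107.5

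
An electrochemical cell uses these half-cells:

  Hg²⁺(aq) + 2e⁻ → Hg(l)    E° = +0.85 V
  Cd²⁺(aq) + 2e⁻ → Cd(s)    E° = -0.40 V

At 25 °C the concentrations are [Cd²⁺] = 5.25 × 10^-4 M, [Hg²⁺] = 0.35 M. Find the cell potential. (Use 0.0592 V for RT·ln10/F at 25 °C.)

The Hg²⁺/Hg couple has the higher reduction potential and acts as the cathode, so E°_cell = +0.85 − (-0.40) = 1.25 V.
Balancing electrons gives n = 2; the reaction quotient is Q = [Cd²⁺]/[Hg²⁺] = 0.00150.
At 25 °C, E = E° − (0.0592/n) log Q = 1.25 − (0.0592/2)(-2.824) = 1.250 + 0.084 = 1.334 V.

1.33 V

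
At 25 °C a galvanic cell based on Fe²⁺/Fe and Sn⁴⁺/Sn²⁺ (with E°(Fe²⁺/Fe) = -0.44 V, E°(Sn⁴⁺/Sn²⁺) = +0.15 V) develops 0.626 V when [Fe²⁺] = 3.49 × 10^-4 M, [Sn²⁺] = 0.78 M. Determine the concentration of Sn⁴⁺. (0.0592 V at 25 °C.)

From the Nernst equation, log Q = n(E° − E)/0.0592 = 2(0.59 − 0.626)/0.0592 = -1.216, so Q = 0.0608.
With Q = [Fe²⁺]·[Sn²⁺]/[Sn⁴⁺] and the known concentrations, [Sn⁴⁺] in the denominator gives [Sn⁴⁺] = 0.0045 M.

0.0045 M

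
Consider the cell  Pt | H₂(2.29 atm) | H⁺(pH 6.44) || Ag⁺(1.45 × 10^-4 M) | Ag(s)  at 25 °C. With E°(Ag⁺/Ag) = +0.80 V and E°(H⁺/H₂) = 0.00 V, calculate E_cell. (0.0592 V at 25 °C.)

The Ag⁺/Ag couple is the cathode, so E°_cell = 0.80 V; n = 2.
[H⁺] = 10^(−6.44) = 3.6 × 10^-7 M, and Q = [H⁺]^2 / ([Ag⁺]^2·P(H₂)) = 2.74 × 10^-6.
E = E° − (0.0592/2) log Q = 0.80 − (0.0592/2)(-5.563) = 0.965 V.

0.96 V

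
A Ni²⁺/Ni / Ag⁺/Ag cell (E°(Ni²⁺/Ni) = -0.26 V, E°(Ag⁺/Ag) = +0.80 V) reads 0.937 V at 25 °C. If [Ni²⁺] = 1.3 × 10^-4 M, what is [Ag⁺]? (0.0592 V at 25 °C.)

From the Nernst equation, log Q = n(E° − E)/0.0592 = 2(1.06 − 0.937)/0.0592 = 4.155, so Q = 1.43 × 10^4.
With Q = [Ni²⁺]/[Ag⁺]^2 and the known concentrations, [Ag⁺]^2 in the denominator gives [Ag⁺] = 9.5 × 10^-5 M.

9.5 × 10^-5 M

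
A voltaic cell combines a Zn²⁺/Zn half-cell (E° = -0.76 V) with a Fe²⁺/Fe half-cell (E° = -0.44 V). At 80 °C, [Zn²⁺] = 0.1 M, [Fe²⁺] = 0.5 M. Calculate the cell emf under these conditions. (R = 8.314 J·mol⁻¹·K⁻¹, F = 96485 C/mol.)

The Fe²⁺/Fe couple has the higher reduction potential and acts as the cathode, so E°_cell = -0.44 − (-0.76) = 0.32 V.
Balancing electrons gives n = 2; the reaction quotient is Q = [Zn²⁺]/[Fe²⁺] = 0.200.
E = E° − (RT/nF) ln Q = 0.32 − (8.314×353)/(2×96485) × (-1.609) = 0.320 + 0.024 = 0.344 V.

0.344 V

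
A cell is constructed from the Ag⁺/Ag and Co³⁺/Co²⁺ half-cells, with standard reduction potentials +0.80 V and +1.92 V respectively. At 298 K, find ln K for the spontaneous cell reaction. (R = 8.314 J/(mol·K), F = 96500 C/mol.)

E°_cell = +1.92 − (+0.80) = 1.12 V, with n = 1 electron transferred.
At equilibrium E = 0, so the Nernst equation gives ln K = nFE°/RT = (1)(96500)(1.12)/((8.314)(298)) = 43.62.

ln K = 43.6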